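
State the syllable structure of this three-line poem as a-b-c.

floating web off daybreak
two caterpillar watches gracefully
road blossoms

6-10-3

Line 1: floating (2), web (1), off (1), daybreak (2) → 6
Line 2: two (1), caterpillar (4), watches (2), gracefully (3) → 10
Line 3: road (1), blossoms (2) → 3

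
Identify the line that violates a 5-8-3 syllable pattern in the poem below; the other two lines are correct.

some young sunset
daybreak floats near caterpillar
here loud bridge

The first line

Line 1: some(1) + young(1) + sunset(2) = 4 (expected 5)
Line 2: daybreak(2) + floats(1) + near(1) + caterpillar(4) = 8 ✓
Line 3: here(1) + loud(1) + bridge(1) = 3 ✓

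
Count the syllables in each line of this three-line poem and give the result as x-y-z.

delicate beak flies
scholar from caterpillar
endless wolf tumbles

5-7-5

Line 1: delicate (3), beak (1), flies (1) → 5
Line 2: scholar (2), from (1), caterpillar (4) → 7
Line 3: endless (2), wolf (1), tumbles (2) → 5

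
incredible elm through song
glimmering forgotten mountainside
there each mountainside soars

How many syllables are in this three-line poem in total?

Line 1: incredible (4), elm (1), through (1), song (1) → 7
Line 2: glimmering (3), forgotten (3), mountainside (3) → 9
Line 3: there (1), each (1), mountainside (3), soars (1) → 6
Total: 7 + 9 + 6 = 22

22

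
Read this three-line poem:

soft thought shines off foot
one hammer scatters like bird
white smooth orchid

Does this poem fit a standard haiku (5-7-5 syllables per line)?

Line 1: soft(1) + thought(1) + shines(1) + off(1) + foot(1) = 5 ✓
Line 2: one(1) + hammer(2) + scatters(2) + like(1) + bird(1) = 7 ✓
Line 3: white(1) + smooth(1) + orchid(2) = 4 (expected 5)

No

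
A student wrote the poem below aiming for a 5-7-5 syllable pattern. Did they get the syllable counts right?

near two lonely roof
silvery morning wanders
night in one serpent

Line 1: near(1) + two(1) + lonely(2) + roof(1) = 5 ✓
Line 2: silvery(3) + morning(2) + wanders(2) = 7 ✓
Line 3: night(1) + in(1) + one(1) + serpent(2) = 5 ✓

Yes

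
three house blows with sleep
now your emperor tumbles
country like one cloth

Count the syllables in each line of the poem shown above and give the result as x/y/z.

Line 1: three(1) + house(1) + blows(1) + with(1) + sleep(1) = 5
Line 2: now(1) + your(1) + emperor(3) + tumbles(2) = 7
Line 3: country(2) + like(1) + one(1) + cloth(1) = 5

5/7/5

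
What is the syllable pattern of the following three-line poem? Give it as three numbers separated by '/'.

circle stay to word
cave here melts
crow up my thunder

Line 1: circle(2) + stay(1) + to(1) + word(1) = 5
Line 2: cave(1) + here(1) + melts(1) = 3
Line 3: crow(1) + up(1) + my(1) + thunder(2) = 5

5/3/5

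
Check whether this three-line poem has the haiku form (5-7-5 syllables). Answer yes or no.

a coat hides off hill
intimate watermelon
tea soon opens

Line 1: "a coat hides off hill": 1+1+1+1+1 = 5 ✓
Line 2: "intimate watermelon": 3+4 = 7 ✓
Line 3: "tea soon opens": 1+1+2 = 4 (expected 5)

No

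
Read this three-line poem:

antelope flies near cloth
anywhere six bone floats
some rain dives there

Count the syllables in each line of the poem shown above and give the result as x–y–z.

Line 1: "antelope flies near cloth": 3+1+1+1 = 6
Line 2: "anywhere six bone floats": 3+1+1+1 = 6
Line 3: "some rain dives there": 1+1+1+1 = 4

6–6–4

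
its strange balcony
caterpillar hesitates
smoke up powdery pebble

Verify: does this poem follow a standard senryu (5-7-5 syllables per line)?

Line 1: "its strange balcony": 1+1+3 = 5 ✓
Line 2: "caterpillar hesitates": 4+3 = 7 ✓
Line 3: "smoke up powdery pebble": 1+1+3+2 = 7 (expected 5)

No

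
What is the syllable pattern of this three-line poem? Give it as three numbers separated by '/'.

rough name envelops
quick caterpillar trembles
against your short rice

Line 1: rough(1) + name(1) + envelops(3) = 5
Line 2: quick(1) + caterpillar(4) + trembles(2) = 7
Line 3: against(2) + your(1) + short(1) + rice(1) = 5

5/7/5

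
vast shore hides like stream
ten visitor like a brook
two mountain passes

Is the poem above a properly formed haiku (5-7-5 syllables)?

Yes

Line 1: vast(1) + shore(1) + hides(1) + like(1) + stream(1) = 5 ✓
Line 2: ten(1) + visitor(3) + like(1) + a(1) + brook(1) = 7 ✓
Line 3: two(1) + mountain(2) + passes(2) = 5 ✓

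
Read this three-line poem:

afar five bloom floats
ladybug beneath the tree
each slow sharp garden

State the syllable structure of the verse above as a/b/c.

Line 1: afar (2), five (1), bloom (1), floats (1) → 5
Line 2: ladybug (3), beneath (2), the (1), tree (1) → 7
Line 3: each (1), slow (1), sharp (1), garden (2) → 5

5/7/5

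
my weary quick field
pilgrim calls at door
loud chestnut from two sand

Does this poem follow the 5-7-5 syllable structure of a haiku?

Line 1: my (1), weary (2), quick (1), field (1) → 5 ✓
Line 2: pilgrim (2), calls (1), at (1), door (1) → 5 (expected 7)
Line 3: loud (1), chestnut (2), from (1), two (1), sand (1) → 6 (expected 5)

No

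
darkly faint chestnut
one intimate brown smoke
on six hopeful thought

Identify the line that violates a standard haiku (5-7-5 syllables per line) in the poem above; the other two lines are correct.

Line 1: "darkly faint chestnut": 2+1+2 = 5 ✓
Line 2: "one intimate brown smoke": 1+3+1+1 = 6 (expected 7)
Line 3: "on six hopeful thought": 1+1+2+1 = 5 ✓

Line 2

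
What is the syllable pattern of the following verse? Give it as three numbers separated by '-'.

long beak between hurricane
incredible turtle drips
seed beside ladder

7-7-5

Line 1: long(1) + beak(1) + between(2) + hurricane(3) = 7
Line 2: incredible(4) + turtle(2) + drips(1) = 7
Line 3: seed(1) + beside(2) + ladder(2) = 5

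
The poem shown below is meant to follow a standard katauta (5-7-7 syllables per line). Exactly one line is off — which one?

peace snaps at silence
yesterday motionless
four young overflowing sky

Line 1: "peace snaps at silence": 1+1+1+2 = 5 ✓
Line 2: "yesterday motionless": 3+3 = 6 (expected 7)
Line 3: "four young overflowing sky": 1+1+4+1 = 7 ✓

Line 2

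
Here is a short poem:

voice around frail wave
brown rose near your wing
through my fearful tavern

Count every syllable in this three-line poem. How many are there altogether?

Line 1: "voice around frail wave": 1+2+1+1 = 5
Line 2: "brown rose near your wing": 1+1+1+1+1 = 5
Line 3: "through my fearful tavern": 1+1+2+2 = 6
Total: 5 + 5 + 6 = 16

16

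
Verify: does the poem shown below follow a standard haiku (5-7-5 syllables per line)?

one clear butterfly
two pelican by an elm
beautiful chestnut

Line 1: one (1), clear (1), butterfly (3) → 5 ✓
Line 2: two (1), pelican (3), by (1), an (1), elm (1) → 7 ✓
Line 3: beautiful (3), chestnut (2) → 5 ✓

Yes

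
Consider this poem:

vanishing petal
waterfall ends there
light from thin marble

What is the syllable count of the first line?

The first line: vanishing(3) + petal(2) = 5

5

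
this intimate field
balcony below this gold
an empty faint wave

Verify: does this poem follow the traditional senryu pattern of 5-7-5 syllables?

Line 1: this (1), intimate (3), field (1) → 5 ✓
Line 2: balcony (3), below (2), this (1), gold (1) → 7 ✓
Line 3: an (1), empty (2), faint (1), wave (1) → 5 ✓

Yes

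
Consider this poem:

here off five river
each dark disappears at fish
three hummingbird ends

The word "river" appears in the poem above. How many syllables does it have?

"river" has 2 syllables.

2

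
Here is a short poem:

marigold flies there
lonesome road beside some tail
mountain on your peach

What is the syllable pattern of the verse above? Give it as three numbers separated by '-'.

Line 1: "marigold flies there": 3+1+1 = 5
Line 2: "lonesome road beside some tail": 2+1+2+1+1 = 7
Line 3: "mountain on your peach": 2+1+1+1 = 5

5-7-5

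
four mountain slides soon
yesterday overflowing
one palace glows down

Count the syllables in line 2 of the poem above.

7

Line 2: yesterday (3), overflowing (4) → 7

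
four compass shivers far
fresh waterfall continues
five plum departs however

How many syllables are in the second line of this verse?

7

The second line: "fresh waterfall continues": 1+3+3 = 7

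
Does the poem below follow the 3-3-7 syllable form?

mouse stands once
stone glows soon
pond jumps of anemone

Yes

Line 1: mouse (1), stands (1), once (1) → 3 ✓
Line 2: stone (1), glows (1), soon (1) → 3 ✓
Line 3: pond (1), jumps (1), of (1), anemone (4) → 7 ✓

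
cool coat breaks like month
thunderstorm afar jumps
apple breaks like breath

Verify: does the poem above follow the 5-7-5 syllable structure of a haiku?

No

Line 1: cool (1), coat (1), breaks (1), like (1), month (1) → 5 ✓
Line 2: thunderstorm (3), afar (2), jumps (1) → 6 (expected 7)
Line 3: apple (2), breaks (1), like (1), breath (1) → 5 ✓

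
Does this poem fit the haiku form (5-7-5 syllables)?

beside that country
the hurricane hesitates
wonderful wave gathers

No

Line 1: "beside that country": 2+1+2 = 5 ✓
Line 2: "the hurricane hesitates": 1+3+3 = 7 ✓
Line 3: "wonderful wave gathers": 3+1+2 = 6 (expected 5)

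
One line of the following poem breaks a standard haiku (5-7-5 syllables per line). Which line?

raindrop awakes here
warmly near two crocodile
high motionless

Line 1: raindrop(2) + awakes(2) + here(1) = 5 ✓
Line 2: warmly(2) + near(1) + two(1) + crocodile(3) = 7 ✓
Line 3: high(1) + motionless(3) = 4 (expected 5)

The third line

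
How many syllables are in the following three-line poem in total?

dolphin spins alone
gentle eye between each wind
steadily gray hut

Line 1: dolphin (2), spins (1), alone (2) → 5
Line 2: gentle (2), eye (1), between (2), each (1), wind (1) → 7
Line 3: steadily (3), gray (1), hut (1) → 5
Total: 5 + 7 + 5 = 17

17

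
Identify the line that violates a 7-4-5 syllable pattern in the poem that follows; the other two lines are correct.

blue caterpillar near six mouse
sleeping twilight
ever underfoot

Line 1: blue(1) + caterpillar(4) + near(1) + six(1) + mouse(1) = 8 (expected 7)
Line 2: sleeping(2) + twilight(2) = 4 ✓
Line 3: ever(2) + underfoot(3) = 5 ✓

Line 1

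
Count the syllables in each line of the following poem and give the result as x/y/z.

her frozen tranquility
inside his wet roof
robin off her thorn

7/5/5

Line 1: her (1), frozen (2), tranquility (4) → 7
Line 2: inside (2), his (1), wet (1), roof (1) → 5
Line 3: robin (2), off (1), her (1), thorn (1) → 5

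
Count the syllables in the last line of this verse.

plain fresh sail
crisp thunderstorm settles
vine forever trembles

6

The last line: vine (1), forever (3), trembles (2) → 6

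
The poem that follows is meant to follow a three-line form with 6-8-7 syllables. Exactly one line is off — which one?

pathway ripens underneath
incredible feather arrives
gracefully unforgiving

Line 1: pathway (2), ripens (2), underneath (3) → 7 (expected 6)
Line 2: incredible (4), feather (2), arrives (2) → 8 ✓
Line 3: gracefully (3), unforgiving (4) → 7 ✓

The first line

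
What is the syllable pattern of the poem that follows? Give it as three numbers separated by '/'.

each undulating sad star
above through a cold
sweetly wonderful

7/5/5

Line 1: "each undulating sad star": 1+4+1+1 = 7
Line 2: "above through a cold": 2+1+1+1 = 5
Line 3: "sweetly wonderful": 2+3 = 5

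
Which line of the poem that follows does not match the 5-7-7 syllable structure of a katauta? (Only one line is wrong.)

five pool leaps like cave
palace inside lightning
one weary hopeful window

The second line

Line 1: "five pool leaps like cave": 1+1+1+1+1 = 5 ✓
Line 2: "palace inside lightning": 2+2+2 = 6 (expected 7)
Line 3: "one weary hopeful window": 1+2+2+2 = 7 ✓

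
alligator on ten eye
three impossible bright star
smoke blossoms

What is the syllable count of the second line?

7

The second line: "three impossible bright star": 1+4+1+1 = 7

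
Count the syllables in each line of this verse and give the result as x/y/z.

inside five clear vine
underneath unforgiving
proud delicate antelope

Line 1: inside(2) + five(1) + clear(1) + vine(1) = 5
Line 2: underneath(3) + unforgiving(4) = 7
Line 3: proud(1) + delicate(3) + antelope(3) = 7

5/7/7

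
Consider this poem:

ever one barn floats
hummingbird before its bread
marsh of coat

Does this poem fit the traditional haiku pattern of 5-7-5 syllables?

No

Line 1: ever(2) + one(1) + barn(1) + floats(1) = 5 ✓
Line 2: hummingbird(3) + before(2) + its(1) + bread(1) = 7 ✓
Line 3: marsh(1) + of(1) + coat(1) = 3 (expected 5)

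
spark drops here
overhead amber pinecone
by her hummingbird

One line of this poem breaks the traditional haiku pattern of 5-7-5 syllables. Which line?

Line 1: spark (1), drops (1), here (1) → 3 (expected 5)
Line 2: overhead (3), amber (2), pinecone (2) → 7 ✓
Line 3: by (1), her (1), hummingbird (3) → 5 ✓

Line 1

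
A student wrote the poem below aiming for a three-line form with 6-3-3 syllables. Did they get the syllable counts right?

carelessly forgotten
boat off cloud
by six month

Yes

Line 1: carelessly (3), forgotten (3) → 6 ✓
Line 2: boat (1), off (1), cloud (1) → 3 ✓
Line 3: by (1), six (1), month (1) → 3 ✓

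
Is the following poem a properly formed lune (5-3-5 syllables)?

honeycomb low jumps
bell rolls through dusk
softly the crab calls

No

Line 1: "honeycomb low jumps": 3+1+1 = 5 ✓
Line 2: "bell rolls through dusk": 1+1+1+1 = 4 (expected 3)
Line 3: "softly the crab calls": 2+1+1+1 = 5 ✓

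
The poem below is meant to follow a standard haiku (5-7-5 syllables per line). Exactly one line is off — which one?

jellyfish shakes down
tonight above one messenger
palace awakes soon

Line 1: jellyfish (3), shakes (1), down (1) → 5 ✓
Line 2: tonight (2), above (2), one (1), messenger (3) → 8 (expected 7)
Line 3: palace (2), awakes (2), soon (1) → 5 ✓

Line 2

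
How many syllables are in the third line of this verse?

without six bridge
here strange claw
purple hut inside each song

7

The third line: purple (2), hut (1), inside (2), each (1), song (1) → 7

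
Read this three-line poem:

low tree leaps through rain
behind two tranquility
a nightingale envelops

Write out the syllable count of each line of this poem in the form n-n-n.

5-7-7

Line 1: low(1) + tree(1) + leaps(1) + through(1) + rain(1) = 5
Line 2: behind(2) + two(1) + tranquility(4) = 7
Line 3: a(1) + nightingale(3) + envelops(3) = 7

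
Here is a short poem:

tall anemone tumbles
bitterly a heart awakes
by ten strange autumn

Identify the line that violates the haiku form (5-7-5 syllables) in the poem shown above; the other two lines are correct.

Line 1: "tall anemone tumbles": 1+4+2 = 7 (expected 5)
Line 2: "bitterly a heart awakes": 3+1+1+2 = 7 ✓
Line 3: "by ten strange autumn": 1+1+1+2 = 5 ✓

The first line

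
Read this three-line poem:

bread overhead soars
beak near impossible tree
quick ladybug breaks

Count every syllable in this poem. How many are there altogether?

17

Line 1: bread (1), overhead (3), soars (1) → 5
Line 2: beak (1), near (1), impossible (4), tree (1) → 7
Line 3: quick (1), ladybug (3), breaks (1) → 5
Total: 5 + 7 + 5 = 17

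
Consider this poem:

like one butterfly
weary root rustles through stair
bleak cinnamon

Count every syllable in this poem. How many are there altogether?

16

Line 1: "like one butterfly": 1+1+3 = 5
Line 2: "weary root rustles through stair": 2+1+2+1+1 = 7
Line 3: "bleak cinnamon": 1+3 = 4
Total: 5 + 7 + 4 = 16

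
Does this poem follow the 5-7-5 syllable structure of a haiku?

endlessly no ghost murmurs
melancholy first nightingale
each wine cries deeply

No

Line 1: endlessly (3), no (1), ghost (1), murmurs (2) → 7 (expected 5)
Line 2: melancholy (4), first (1), nightingale (3) → 8 (expected 7)
Line 3: each (1), wine (1), cries (1), deeply (2) → 5 ✓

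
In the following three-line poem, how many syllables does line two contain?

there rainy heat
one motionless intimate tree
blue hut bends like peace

Line two: one (1), motionless (3), intimate (3), tree (1) → 8

8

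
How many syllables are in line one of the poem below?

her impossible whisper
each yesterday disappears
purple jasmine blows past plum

Line one: "her impossible whisper": 1+4+2 = 7

7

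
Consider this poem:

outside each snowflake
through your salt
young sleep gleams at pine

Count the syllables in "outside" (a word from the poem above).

2

"outside" has 2 syllables.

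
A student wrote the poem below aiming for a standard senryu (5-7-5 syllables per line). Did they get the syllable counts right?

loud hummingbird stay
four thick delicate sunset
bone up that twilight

Yes

Line 1: loud(1) + hummingbird(3) + stay(1) = 5 ✓
Line 2: four(1) + thick(1) + delicate(3) + sunset(2) = 7 ✓
Line 3: bone(1) + up(1) + that(1) + twilight(2) = 5 ✓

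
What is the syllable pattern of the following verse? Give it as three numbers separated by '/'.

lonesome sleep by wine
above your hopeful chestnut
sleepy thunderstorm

5/7/5

Line 1: "lonesome sleep by wine": 2+1+1+1 = 5
Line 2: "above your hopeful chestnut": 2+1+2+2 = 7
Line 3: "sleepy thunderstorm": 2+3 = 5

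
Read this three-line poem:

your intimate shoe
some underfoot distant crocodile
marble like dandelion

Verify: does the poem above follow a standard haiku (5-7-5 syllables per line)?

No

Line 1: your(1) + intimate(3) + shoe(1) = 5 ✓
Line 2: some(1) + underfoot(3) + distant(2) + crocodile(3) = 9 (expected 7)
Line 3: marble(2) + like(1) + dandelion(4) = 7 (expected 5)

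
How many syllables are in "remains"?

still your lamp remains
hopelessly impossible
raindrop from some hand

2

"remains" has 2 syllables.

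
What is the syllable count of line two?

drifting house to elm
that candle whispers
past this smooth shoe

Line two: that (1), candle (2), whispers (2) → 5

5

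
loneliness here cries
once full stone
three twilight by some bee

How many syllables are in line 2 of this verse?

Line 2: once (1), full (1), stone (1) → 3

3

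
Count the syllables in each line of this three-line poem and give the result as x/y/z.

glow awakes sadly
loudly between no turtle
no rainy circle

5/7/5

Line 1: glow (1), awakes (2), sadly (2) → 5
Line 2: loudly (2), between (2), no (1), turtle (2) → 7
Line 3: no (1), rainy (2), circle (2) → 5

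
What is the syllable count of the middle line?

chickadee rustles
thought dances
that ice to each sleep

The middle line: thought (1), dances (2) → 3

3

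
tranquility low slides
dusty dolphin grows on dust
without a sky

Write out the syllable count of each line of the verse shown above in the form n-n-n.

6-7-4

Line 1: tranquility (4), low (1), slides (1) → 6
Line 2: dusty (2), dolphin (2), grows (1), on (1), dust (1) → 7
Line 3: without (2), a (1), sky (1) → 4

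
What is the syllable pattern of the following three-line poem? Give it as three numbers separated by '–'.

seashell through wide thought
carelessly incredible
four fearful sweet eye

5–7–5

Line 1: seashell (2), through (1), wide (1), thought (1) → 5
Line 2: carelessly (3), incredible (4) → 7
Line 3: four (1), fearful (2), sweet (1), eye (1) → 5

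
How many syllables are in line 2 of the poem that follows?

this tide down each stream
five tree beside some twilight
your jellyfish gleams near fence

7

Line 2: "five tree beside some twilight": 1+1+2+1+2 = 7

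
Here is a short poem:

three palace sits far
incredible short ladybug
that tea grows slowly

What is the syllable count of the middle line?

The middle line: "incredible short ladybug": 4+1+3 = 8

8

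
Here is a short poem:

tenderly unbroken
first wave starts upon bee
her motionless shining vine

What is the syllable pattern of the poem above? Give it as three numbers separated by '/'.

Line 1: tenderly (3), unbroken (3) → 6
Line 2: first (1), wave (1), starts (1), upon (2), bee (1) → 6
Line 3: her (1), motionless (3), shining (2), vine (1) → 7

6/6/7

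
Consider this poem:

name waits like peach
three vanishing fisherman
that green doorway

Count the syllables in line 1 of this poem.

Line 1: name (1), waits (1), like (1), peach (1) → 4

4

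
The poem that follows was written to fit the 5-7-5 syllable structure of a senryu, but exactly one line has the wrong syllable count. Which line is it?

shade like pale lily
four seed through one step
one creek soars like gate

The second line

Line 1: shade(1) + like(1) + pale(1) + lily(2) = 5 ✓
Line 2: four(1) + seed(1) + through(1) + one(1) + step(1) = 5 (expected 7)
Line 3: one(1) + creek(1) + soars(1) + like(1) + gate(1) = 5 ✓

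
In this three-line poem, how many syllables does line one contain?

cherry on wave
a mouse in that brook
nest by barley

4

Line one: "cherry on wave": 2+1+1 = 4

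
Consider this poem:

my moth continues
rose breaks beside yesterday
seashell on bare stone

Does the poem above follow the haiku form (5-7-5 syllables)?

Line 1: my(1) + moth(1) + continues(3) = 5 ✓
Line 2: rose(1) + breaks(1) + beside(2) + yesterday(3) = 7 ✓
Line 3: seashell(2) + on(1) + bare(1) + stone(1) = 5 ✓

Yes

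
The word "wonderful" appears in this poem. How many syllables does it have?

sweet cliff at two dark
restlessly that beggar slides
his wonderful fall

3

"wonderful" has 3 syllables.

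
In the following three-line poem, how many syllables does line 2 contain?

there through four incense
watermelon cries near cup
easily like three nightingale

Line 2: "watermelon cries near cup": 4+1+1+1 = 7

7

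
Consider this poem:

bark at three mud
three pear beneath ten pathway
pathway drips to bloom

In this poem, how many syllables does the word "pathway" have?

2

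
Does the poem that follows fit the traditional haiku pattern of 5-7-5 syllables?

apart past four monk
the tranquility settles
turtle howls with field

Line 1: "apart past four monk": 2+1+1+1 = 5 ✓
Line 2: "the tranquility settles": 1+4+2 = 7 ✓
Line 3: "turtle howls with field": 2+1+1+1 = 5 ✓

Yes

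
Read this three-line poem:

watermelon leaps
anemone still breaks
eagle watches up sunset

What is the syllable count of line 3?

Line 3: eagle(2) + watches(2) + up(1) + sunset(2) = 7

7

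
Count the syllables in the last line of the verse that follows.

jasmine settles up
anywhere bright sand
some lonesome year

4

The last line: some(1) + lonesome(2) + year(1) = 4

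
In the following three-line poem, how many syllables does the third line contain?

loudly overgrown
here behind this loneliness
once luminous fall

The third line: "once luminous fall": 1+3+1 = 5

5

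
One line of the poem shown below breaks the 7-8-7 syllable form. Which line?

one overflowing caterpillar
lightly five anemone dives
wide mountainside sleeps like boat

Line 1: one(1) + overflowing(4) + caterpillar(4) = 9 (expected 7)
Line 2: lightly(2) + five(1) + anemone(4) + dives(1) = 8 ✓
Line 3: wide(1) + mountainside(3) + sleeps(1) + like(1) + boat(1) = 7 ✓

Line 1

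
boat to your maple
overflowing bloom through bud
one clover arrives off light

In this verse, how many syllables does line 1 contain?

5

Line 1: "boat to your maple": 1+1+1+2 = 5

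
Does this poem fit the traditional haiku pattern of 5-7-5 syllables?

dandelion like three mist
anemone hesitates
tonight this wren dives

No

Line 1: "dandelion like three mist": 4+1+1+1 = 7 (expected 5)
Line 2: "anemone hesitates": 4+3 = 7 ✓
Line 3: "tonight this wren dives": 2+1+1+1 = 5 ✓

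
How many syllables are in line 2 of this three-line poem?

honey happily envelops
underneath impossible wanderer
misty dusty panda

Line 2: "underneath impossible wanderer": 3+4+3 = 10

10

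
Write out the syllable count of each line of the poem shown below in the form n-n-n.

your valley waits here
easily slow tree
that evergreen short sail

5-5-6

Line 1: your (1), valley (2), waits (1), here (1) → 5
Line 2: easily (3), slow (1), tree (1) → 5
Line 3: that (1), evergreen (3), short (1), sail (1) → 6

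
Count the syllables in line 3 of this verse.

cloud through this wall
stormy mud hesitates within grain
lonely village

4

Line 3: "lonely village": 2+2 = 4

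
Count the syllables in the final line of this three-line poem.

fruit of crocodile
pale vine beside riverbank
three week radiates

The final line: three(1) + week(1) + radiates(3) = 5

5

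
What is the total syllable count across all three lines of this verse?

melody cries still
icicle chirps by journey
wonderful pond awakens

Line 1: melody(3) + cries(1) + still(1) = 5
Line 2: icicle(3) + chirps(1) + by(1) + journey(2) = 7
Line 3: wonderful(3) + pond(1) + awakens(3) = 7
Total: 5 + 7 + 7 = 19

19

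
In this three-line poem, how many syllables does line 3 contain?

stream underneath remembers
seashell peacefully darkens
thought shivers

Line 3: "thought shivers": 1+2 = 3

3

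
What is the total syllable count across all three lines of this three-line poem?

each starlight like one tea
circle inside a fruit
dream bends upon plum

17

Line 1: each (1), starlight (2), like (1), one (1), tea (1) → 6
Line 2: circle (2), inside (2), a (1), fruit (1) → 6
Line 3: dream (1), bends (1), upon (2), plum (1) → 5
Total: 6 + 6 + 5 = 17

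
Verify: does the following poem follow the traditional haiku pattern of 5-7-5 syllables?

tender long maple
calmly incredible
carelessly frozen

No

Line 1: tender (2), long (1), maple (2) → 5 ✓
Line 2: calmly (2), incredible (4) → 6 (expected 7)
Line 3: carelessly (3), frozen (2) → 5 ✓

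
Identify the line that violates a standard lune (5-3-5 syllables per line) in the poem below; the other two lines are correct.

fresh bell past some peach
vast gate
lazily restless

The second line

Line 1: fresh(1) + bell(1) + past(1) + some(1) + peach(1) = 5 ✓
Line 2: vast(1) + gate(1) = 2 (expected 3)
Line 3: lazily(3) + restless(2) = 5 ✓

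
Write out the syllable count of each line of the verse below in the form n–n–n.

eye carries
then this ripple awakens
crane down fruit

3–7–3

Line 1: "eye carries": 1+2 = 3
Line 2: "then this ripple awakens": 1+1+2+3 = 7
Line 3: "crane down fruit": 1+1+1 = 3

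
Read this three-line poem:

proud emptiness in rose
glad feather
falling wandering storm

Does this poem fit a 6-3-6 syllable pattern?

Line 1: proud (1), emptiness (3), in (1), rose (1) → 6 ✓
Line 2: glad (1), feather (2) → 3 ✓
Line 3: falling (2), wandering (3), storm (1) → 6 ✓

Yes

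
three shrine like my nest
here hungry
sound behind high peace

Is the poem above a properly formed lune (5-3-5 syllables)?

Line 1: three (1), shrine (1), like (1), my (1), nest (1) → 5 ✓
Line 2: here (1), hungry (2) → 3 ✓
Line 3: sound (1), behind (2), high (1), peace (1) → 5 ✓

Yes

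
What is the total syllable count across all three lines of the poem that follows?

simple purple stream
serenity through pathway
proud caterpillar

Line 1: simple (2), purple (2), stream (1) → 5
Line 2: serenity (4), through (1), pathway (2) → 7
Line 3: proud (1), caterpillar (4) → 5
Total: 5 + 7 + 5 = 17

17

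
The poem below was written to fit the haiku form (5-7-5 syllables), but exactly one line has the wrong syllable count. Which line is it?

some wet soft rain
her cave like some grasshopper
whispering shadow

Line 1: "some wet soft rain": 1+1+1+1 = 4 (expected 5)
Line 2: "her cave like some grasshopper": 1+1+1+1+3 = 7 ✓
Line 3: "whispering shadow": 3+2 = 5 ✓

The first line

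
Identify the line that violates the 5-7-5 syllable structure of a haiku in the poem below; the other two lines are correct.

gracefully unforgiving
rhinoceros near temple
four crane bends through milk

Line 1: gracefully (3), unforgiving (4) → 7 (expected 5)
Line 2: rhinoceros (4), near (1), temple (2) → 7 ✓
Line 3: four (1), crane (1), bends (1), through (1), milk (1) → 5 ✓

The first line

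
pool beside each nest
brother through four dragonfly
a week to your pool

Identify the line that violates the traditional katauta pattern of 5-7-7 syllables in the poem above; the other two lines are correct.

Line 3

Line 1: "pool beside each nest": 1+2+1+1 = 5 ✓
Line 2: "brother through four dragonfly": 2+1+1+3 = 7 ✓
Line 3: "a week to your pool": 1+1+1+1+1 = 5 (expected 7)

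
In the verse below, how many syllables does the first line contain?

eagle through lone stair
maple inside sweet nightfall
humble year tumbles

The first line: eagle(2) + through(1) + lone(1) + stair(1) = 5

5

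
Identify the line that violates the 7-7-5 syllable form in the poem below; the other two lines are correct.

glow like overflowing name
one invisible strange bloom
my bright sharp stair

The third line

Line 1: glow(1) + like(1) + overflowing(4) + name(1) = 7 ✓
Line 2: one(1) + invisible(4) + strange(1) + bloom(1) = 7 ✓
Line 3: my(1) + bright(1) + sharp(1) + stair(1) = 4 (expected 5)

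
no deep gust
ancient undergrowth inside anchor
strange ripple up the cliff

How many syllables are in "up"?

1

"up" has 1 syllable.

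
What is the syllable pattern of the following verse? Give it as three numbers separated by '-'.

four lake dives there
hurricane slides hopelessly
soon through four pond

4-7-4

Line 1: four (1), lake (1), dives (1), there (1) → 4
Line 2: hurricane (3), slides (1), hopelessly (3) → 7
Line 3: soon (1), through (1), four (1), pond (1) → 4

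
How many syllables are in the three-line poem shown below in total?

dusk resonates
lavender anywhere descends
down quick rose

15

Line 1: dusk(1) + resonates(3) = 4
Line 2: lavender(3) + anywhere(3) + descends(2) = 8
Line 3: down(1) + quick(1) + rose(1) = 3
Total: 4 + 8 + 3 = 15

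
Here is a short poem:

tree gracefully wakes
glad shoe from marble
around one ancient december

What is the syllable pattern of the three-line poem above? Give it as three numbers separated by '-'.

5-5-8

Line 1: tree(1) + gracefully(3) + wakes(1) = 5
Line 2: glad(1) + shoe(1) + from(1) + marble(2) = 5
Line 3: around(2) + one(1) + ancient(2) + december(3) = 8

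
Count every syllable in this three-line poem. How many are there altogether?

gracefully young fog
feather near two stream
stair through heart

13

Line 1: gracefully(3) + young(1) + fog(1) = 5
Line 2: feather(2) + near(1) + two(1) + stream(1) = 5
Line 3: stair(1) + through(1) + heart(1) = 3
Total: 5 + 5 + 3 = 13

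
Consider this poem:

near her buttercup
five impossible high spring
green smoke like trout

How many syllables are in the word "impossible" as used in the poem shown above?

"impossible" has 4 syllables.

4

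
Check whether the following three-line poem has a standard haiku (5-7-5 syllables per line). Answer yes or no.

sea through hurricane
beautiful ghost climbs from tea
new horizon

Line 1: "sea through hurricane": 1+1+3 = 5 ✓
Line 2: "beautiful ghost climbs from tea": 3+1+1+1+1 = 7 ✓
Line 3: "new horizon": 1+3 = 4 (expected 5)

No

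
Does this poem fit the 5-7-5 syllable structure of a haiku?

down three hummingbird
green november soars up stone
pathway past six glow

Yes

Line 1: down(1) + three(1) + hummingbird(3) = 5 ✓
Line 2: green(1) + november(3) + soars(1) + up(1) + stone(1) = 7 ✓
Line 3: pathway(2) + past(1) + six(1) + glow(1) = 5 ✓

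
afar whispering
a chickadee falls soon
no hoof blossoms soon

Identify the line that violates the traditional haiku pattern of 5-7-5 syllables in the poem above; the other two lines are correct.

Line 1: "afar whispering": 2+3 = 5 ✓
Line 2: "a chickadee falls soon": 1+3+1+1 = 6 (expected 7)
Line 3: "no hoof blossoms soon": 1+1+2+1 = 5 ✓

Line 2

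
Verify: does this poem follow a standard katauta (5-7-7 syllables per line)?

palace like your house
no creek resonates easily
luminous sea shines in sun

Line 1: palace(2) + like(1) + your(1) + house(1) = 5 ✓
Line 2: no(1) + creek(1) + resonates(3) + easily(3) = 8 (expected 7)
Line 3: luminous(3) + sea(1) + shines(1) + in(1) + sun(1) = 7 ✓

No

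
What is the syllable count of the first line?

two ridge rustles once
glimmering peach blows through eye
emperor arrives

5

The first line: two(1) + ridge(1) + rustles(2) + once(1) = 5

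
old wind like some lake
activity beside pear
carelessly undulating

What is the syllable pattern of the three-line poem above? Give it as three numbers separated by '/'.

5/7/7

Line 1: old(1) + wind(1) + like(1) + some(1) + lake(1) = 5
Line 2: activity(4) + beside(2) + pear(1) = 7
Line 3: carelessly(3) + undulating(4) = 7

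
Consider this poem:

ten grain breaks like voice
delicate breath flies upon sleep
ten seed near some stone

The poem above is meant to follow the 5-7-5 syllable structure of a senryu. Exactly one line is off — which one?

Line 1: ten (1), grain (1), breaks (1), like (1), voice (1) → 5 ✓
Line 2: delicate (3), breath (1), flies (1), upon (2), sleep (1) → 8 (expected 7)
Line 3: ten (1), seed (1), near (1), some (1), stone (1) → 5 ✓

Line 2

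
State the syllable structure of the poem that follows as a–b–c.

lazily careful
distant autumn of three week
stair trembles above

5–7–5

Line 1: "lazily careful": 3+2 = 5
Line 2: "distant autumn of three week": 2+2+1+1+1 = 7
Line 3: "stair trembles above": 1+2+2 = 5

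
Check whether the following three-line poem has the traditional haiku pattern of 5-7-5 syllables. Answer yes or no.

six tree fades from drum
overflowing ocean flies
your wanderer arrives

No

Line 1: "six tree fades from drum": 1+1+1+1+1 = 5 ✓
Line 2: "overflowing ocean flies": 4+2+1 = 7 ✓
Line 3: "your wanderer arrives": 1+3+2 = 6 (expected 5)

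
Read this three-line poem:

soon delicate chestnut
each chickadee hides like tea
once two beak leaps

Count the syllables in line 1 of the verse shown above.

6

Line 1: soon(1) + delicate(3) + chestnut(2) = 6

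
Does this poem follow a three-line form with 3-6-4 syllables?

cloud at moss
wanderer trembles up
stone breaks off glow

Line 1: "cloud at moss": 1+1+1 = 3 ✓
Line 2: "wanderer trembles up": 3+2+1 = 6 ✓
Line 3: "stone breaks off glow": 1+1+1+1 = 4 ✓

Yes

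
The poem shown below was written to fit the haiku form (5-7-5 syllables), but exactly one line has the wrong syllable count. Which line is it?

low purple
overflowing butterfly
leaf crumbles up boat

Line 1: low(1) + purple(2) = 3 (expected 5)
Line 2: overflowing(4) + butterfly(3) = 7 ✓
Line 3: leaf(1) + crumbles(2) + up(1) + boat(1) = 5 ✓

The first line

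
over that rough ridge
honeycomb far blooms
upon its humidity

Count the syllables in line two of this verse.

Line two: honeycomb (3), far (1), blooms (1) → 5

5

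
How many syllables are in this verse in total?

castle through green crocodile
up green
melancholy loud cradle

16

Line 1: castle(2) + through(1) + green(1) + crocodile(3) = 7
Line 2: up(1) + green(1) = 2
Line 3: melancholy(4) + loud(1) + cradle(2) = 7
Total: 7 + 2 + 7 = 16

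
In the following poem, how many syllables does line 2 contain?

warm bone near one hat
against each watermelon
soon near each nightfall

7

Line 2: against(2) + each(1) + watermelon(4) = 7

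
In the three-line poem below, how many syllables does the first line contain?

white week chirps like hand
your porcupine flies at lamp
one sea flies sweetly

5

The first line: "white week chirps like hand": 1+1+1+1+1 = 5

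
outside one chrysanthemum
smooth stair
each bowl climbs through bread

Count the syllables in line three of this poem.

5

Line three: each(1) + bowl(1) + climbs(1) + through(1) + bread(1) = 5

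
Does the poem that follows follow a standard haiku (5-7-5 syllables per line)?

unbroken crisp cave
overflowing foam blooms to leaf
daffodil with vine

No

Line 1: "unbroken crisp cave": 3+1+1 = 5 ✓
Line 2: "overflowing foam blooms to leaf": 4+1+1+1+1 = 8 (expected 7)
Line 3: "daffodil with vine": 3+1+1 = 5 ✓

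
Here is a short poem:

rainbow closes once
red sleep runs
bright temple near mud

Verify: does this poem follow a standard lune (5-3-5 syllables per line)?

Yes

Line 1: "rainbow closes once": 2+2+1 = 5 ✓
Line 2: "red sleep runs": 1+1+1 = 3 ✓
Line 3: "bright temple near mud": 1+2+1+1 = 5 ✓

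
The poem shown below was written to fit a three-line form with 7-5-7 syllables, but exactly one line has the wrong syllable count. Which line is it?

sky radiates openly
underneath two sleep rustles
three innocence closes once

The second line

Line 1: "sky radiates openly": 1+3+3 = 7 ✓
Line 2: "underneath two sleep rustles": 3+1+1+2 = 7 (expected 5)
Line 3: "three innocence closes once": 1+3+2+1 = 7 ✓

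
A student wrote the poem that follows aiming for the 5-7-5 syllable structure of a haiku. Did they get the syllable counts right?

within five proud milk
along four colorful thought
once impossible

Yes

Line 1: within(2) + five(1) + proud(1) + milk(1) = 5 ✓
Line 2: along(2) + four(1) + colorful(3) + thought(1) = 7 ✓
Line 3: once(1) + impossible(4) = 5 ✓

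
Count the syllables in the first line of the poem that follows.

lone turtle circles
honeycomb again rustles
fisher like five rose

5

The first line: "lone turtle circles": 1+2+2 = 5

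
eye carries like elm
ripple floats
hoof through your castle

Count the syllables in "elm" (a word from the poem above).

"elm" has 1 syllable.

1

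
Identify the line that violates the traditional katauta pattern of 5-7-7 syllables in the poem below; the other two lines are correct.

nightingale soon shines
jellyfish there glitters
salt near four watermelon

Line 1: "nightingale soon shines": 3+1+1 = 5 ✓
Line 2: "jellyfish there glitters": 3+1+2 = 6 (expected 7)
Line 3: "salt near four watermelon": 1+1+1+4 = 7 ✓

Line 2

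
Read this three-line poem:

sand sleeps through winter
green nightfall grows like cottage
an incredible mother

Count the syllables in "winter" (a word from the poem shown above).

2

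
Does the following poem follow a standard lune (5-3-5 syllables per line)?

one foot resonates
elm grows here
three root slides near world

Yes

Line 1: "one foot resonates": 1+1+3 = 5 ✓
Line 2: "elm grows here": 1+1+1 = 3 ✓
Line 3: "three root slides near world": 1+1+1+1+1 = 5 ✓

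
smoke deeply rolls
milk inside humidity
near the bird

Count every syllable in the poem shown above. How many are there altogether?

14

Line 1: "smoke deeply rolls": 1+2+1 = 4
Line 2: "milk inside humidity": 1+2+4 = 7
Line 3: "near the bird": 1+1+1 = 3
Total: 4 + 7 + 3 = 14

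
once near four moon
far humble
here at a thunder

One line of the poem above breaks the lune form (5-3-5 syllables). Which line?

Line 1

Line 1: "once near four moon": 1+1+1+1 = 4 (expected 5)
Line 2: "far humble": 1+2 = 3 ✓
Line 3: "here at a thunder": 1+1+1+2 = 5 ✓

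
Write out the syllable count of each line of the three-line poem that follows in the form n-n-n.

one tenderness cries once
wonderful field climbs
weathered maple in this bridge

6-5-7

Line 1: "one tenderness cries once": 1+3+1+1 = 6
Line 2: "wonderful field climbs": 3+1+1 = 5
Line 3: "weathered maple in this bridge": 2+2+1+1+1 = 7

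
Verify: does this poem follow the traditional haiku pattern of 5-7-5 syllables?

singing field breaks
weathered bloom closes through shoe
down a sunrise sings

Line 1: singing(2) + field(1) + breaks(1) = 4 (expected 5)
Line 2: weathered(2) + bloom(1) + closes(2) + through(1) + shoe(1) = 7 ✓
Line 3: down(1) + a(1) + sunrise(2) + sings(1) = 5 ✓

No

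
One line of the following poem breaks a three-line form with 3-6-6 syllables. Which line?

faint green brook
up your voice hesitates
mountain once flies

Line 3

Line 1: faint (1), green (1), brook (1) → 3 ✓
Line 2: up (1), your (1), voice (1), hesitates (3) → 6 ✓
Line 3: mountain (2), once (1), flies (1) → 4 (expected 6)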